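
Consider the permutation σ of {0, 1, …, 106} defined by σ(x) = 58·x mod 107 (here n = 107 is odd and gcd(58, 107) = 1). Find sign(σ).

-1

Start at x=16: 16 → 72 → 3 → 67 → 34 → 46 → 100 → … (one orbit).
Cycle type of π: 106 + 1; total 2 cycles.
sign(π) = (−1)^{n − #cycles} = (−1)^{107−2} = (−1)^105 = -1.
(58|107)_J = -1 (Zolotarev's lemma cross-check).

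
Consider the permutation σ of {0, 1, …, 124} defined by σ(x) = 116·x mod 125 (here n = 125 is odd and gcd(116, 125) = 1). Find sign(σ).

Trace 66: π^k(66) = [66, 31, 96, 11, 26, 16, 106] for k=0..6.
The orbit structure of x ↦ 116x mod 125: 13 orbits of sizes [25, 25, 25, 25, 5, 5, 5, 5, 1, 1, 1, 1, 1].
125 − 13 = 112 transpositions; sign(π) = (−1)^112 = +1.
Via Zolotarev, sign(π_{116}) = (116|125) = +1.

+1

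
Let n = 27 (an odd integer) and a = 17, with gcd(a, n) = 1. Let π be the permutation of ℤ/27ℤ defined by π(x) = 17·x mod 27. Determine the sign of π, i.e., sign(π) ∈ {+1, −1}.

Orbit of 8 under x↦17x: [8, 1, 17, 19, 26, 10]… (length divides ord_27(17)).
Cycle lengths of π_17 on ℤ/27ℤ: [6, 6, 6, 2, 2, 2, 2, 1]; 8 cycles in total.
8 cycles on 27: each ℓ→(−1)^(ℓ−1), product (−1)^19 = -1.
Zolotarev: (17|27) = -1, matching the cycle-count sign.

-1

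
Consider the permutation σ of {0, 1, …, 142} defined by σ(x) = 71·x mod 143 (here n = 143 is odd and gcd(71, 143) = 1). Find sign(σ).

Start at x=16: 16 → 135 → 4 → 141 → 1 → 71 → 36 → … (one orbit).
π_71 has 6 disjoint cycles with lengths [60, 60, 12, 5, 5, 1] on {0,…,142}.
With 6 cycles on 143 points, sign = (−1)^{143−6} = -1.
Via Zolotarev, sign(π_{71}) = (71|143) = -1.

-1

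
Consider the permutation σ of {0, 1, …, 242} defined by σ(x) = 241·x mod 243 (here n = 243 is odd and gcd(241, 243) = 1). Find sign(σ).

+1

Orbit of 238 under x↦241x: [238, 10, 223, 40, 163, 160, 166]… (length divides ord_243(241)).
11 cycles of lengths [81, 81, 27, 27, 9, 9, 3, 3, 1, 1, 1].
With 11 cycles on 243 points, sign = (−1)^{243−11} = +1.
(241|243)_J = +1 (Zolotarev's lemma cross-check).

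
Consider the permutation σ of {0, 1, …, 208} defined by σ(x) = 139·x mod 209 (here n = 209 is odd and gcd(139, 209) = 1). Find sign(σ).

Start at x=45: 45 → 194 → 5 → 68 → 47 → 54 → 191 → … (one orbit).
Cycle type of π: 90×2 + 10 + 9×2 + 1; total 6 cycles.
Σ(ℓ_i−1) = 209−6 = 203; sign = (−1)^203 = -1.
Via Zolotarev, sign(π_{139}) = (139|209) = -1.

-1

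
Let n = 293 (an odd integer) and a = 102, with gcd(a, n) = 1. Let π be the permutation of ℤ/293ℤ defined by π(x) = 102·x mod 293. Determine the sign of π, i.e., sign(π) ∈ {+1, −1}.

+1

Trace 212: π^k(212) = [212, 235, 237, 148, 153, 77, 236] for k=0..6.
π_102 has 3 disjoint cycles with lengths [146, 146, 1] on {0,…,292}.
3 cycles on 293: each ℓ→(−1)^(ℓ−1), product (−1)^290 = +1.
The Jacobi symbol (102|293) = +1 (Zolotarev) agrees.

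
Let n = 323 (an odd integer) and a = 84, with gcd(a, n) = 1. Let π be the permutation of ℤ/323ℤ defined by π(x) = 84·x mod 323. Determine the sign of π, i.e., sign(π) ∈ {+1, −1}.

-1

Orbit of 239 under x↦84x: [239, 50, 1, 84, 273, 322]… (length divides ord_323(84)).
Decompose π into cycles: lengths [6, 6, 6, 6, 6, 6, 6, 6, 6, 6, 6, 6, 6, 6, 6, 6, 6, 6, 6, 6, 6, 6, 6, 6, 6, 6, 6, 6, 6, 6, 6, 6, 6, 6, 6, 6, 6, 6, 6, 6, 6, 6, 6, 6, 6, 6, 6, 6, 6, 6, 6, 2, 2, 2, 2, 2, 2, 2, 2, 1] (60 cycles, including the fixed point 0).
323 − 60 = 263 transpositions; sign(π) = (−1)^263 = -1.
(84|323)_J = -1 (Zolotarev's lemma cross-check).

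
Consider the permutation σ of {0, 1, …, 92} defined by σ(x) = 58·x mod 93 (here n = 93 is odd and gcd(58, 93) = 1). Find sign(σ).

Start at x=1: 1 → 58 → 16 → 91 → 70 → 61 → 4 → … (one orbit).
Cycle lengths of π_58 on ℤ/93ℤ: [10, 10, 10, 10, 10, 10, 10, 10, 10, 1, 1, 1]; 12 cycles in total.
sign(π) = (−1)^{n − #cycles} = (−1)^{93−12} = (−1)^81 = -1.
(58|93)_J = -1 (Zolotarev's lemma cross-check).

-1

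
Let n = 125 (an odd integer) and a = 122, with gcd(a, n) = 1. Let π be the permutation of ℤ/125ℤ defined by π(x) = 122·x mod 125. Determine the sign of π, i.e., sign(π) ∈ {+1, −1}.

Start at x=56: 56 → 82 → 4 → 113 → 36 → 17 → 74 → … (one orbit).
4 cycles of lengths [100, 20, 4, 1].
125 − 4 = 121 transpositions; sign(π) = (−1)^121 = -1.
Check: (122/125) = -1 by Zolotarev.

-1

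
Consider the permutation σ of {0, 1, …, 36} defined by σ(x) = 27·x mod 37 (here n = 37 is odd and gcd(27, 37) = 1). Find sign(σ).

Start at x=27: 27 → 26 → 36 → 10 → 11 → 1 → 27 (one orbit).
7 cycles of lengths [6, 6, 6, 6, 6, 6, 1].
7 cycles on 37: each ℓ→(−1)^(ℓ−1), product (−1)^30 = +1.
(27|37)_J = +1 (Zolotarev's lemma cross-check).

+1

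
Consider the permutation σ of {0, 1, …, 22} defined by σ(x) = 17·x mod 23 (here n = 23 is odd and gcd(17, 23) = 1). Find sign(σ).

Start at x=16: 16 → 19 → 1 → 17 → 13 → 14 → 8 → … (one orbit).
The orbit structure of x ↦ 17x mod 23: 2 orbits of sizes [22, 1].
sign(π) = (−1)^{n − #cycles} = (−1)^{23−2} = (−1)^21 = -1.

-1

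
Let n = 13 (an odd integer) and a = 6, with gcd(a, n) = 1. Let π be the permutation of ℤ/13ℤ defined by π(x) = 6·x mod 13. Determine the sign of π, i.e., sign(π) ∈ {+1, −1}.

Orbit of 4 under x↦6x: [4, 11, 1, 6, 10, 8, 9]… (length divides ord_13(6)).
π_6 has 2 disjoint cycles with lengths [12, 1] on {0,…,12}.
n − c = 13 − 2 = 11; sign = (−1)^11 = -1.
Check: (6/13) = -1 by Zolotarev.

-1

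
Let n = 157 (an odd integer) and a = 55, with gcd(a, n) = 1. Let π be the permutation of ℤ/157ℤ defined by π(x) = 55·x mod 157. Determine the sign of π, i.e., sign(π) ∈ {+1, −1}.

-1

Trace 7: π^k(7) = [7, 71, 137, 156, 102, 115, 45] for k=0..6.
The orbit structure of x ↦ 55x mod 157: 2 orbits of sizes [156, 1].
2 cycles on 157: each ℓ→(−1)^(ℓ−1), product (−1)^155 = -1.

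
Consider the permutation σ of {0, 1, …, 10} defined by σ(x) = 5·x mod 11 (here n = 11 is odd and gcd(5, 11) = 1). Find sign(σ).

+1

Orbit of 4 under x↦5x: [4, 9, 1, 5, 3]… (length divides ord_11(5)).
π_5 has 3 disjoint cycles with lengths [5, 5, 1] on {0,…,10}.
sign(π) = (−1)^{n − #cycles} = (−1)^{11−3} = (−1)^8 = +1.
(5|11)_J = +1 (Zolotarev's lemma cross-check).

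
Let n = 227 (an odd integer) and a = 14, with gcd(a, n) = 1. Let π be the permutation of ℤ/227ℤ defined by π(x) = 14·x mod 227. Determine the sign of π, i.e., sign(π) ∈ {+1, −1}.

-1

Orbit of 131 under x↦14x: [131, 18, 25, 123, 133, 46, 190]… (length divides ord_227(14)).
The orbit structure of x ↦ 14x mod 227: 2 orbits of sizes [226, 1].
sign(π) = (−1)^{n − #cycles} = (−1)^{227−2} = (−1)^225 = -1.
(14|227)_J = -1 (Zolotarev's lemma cross-check).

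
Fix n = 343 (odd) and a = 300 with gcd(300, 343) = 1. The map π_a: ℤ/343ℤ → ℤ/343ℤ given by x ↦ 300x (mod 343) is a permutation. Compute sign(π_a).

-1

Trace 118: π^k(118) = [118, 71, 34, 253, 97, 288, 307] for k=0..6.
Decompose π into cycles: lengths [98, 98, 98, 14, 14, 14, 2, 2, 2, 1] (10 cycles, including the fixed point 0).
Σ(ℓ_i−1) = 343−10 = 333; sign = (−1)^333 = -1.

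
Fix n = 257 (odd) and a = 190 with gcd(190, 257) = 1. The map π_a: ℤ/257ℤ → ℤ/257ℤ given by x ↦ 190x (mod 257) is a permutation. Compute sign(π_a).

Orbit of 64 under x↦190x: [64, 81, 227, 211, 255, 134, 17]… (length divides ord_257(190)).
5 cycles of lengths [64, 64, 64, 64, 1].
With 5 cycles on 257 points, sign = (−1)^{257−5} = +1.

+1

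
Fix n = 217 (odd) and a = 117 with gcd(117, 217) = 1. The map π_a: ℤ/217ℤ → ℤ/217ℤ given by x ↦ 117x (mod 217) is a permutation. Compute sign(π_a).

Trace 216: π^k(216) = [216, 100, 199, 64, 110, 67, 27] for k=0..6.
Cycle lengths of π_117 on ℤ/217ℤ: [30, 30, 30, 30, 30, 30, 30, 6, 1]; 9 cycles in total.
sign(π) = (−1)^{n − #cycles} = (−1)^{217−9} = (−1)^208 = +1.
The Jacobi symbol (117|217) = +1 (Zolotarev) agrees.

+1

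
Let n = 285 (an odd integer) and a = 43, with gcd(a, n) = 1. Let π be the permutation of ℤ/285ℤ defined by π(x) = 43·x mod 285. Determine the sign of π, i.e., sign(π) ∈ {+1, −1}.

Orbit of 1 under x↦43x: [1, 43, 139, 277, 226, 28, 64]… (length divides ord_285(43)).
The orbit structure of x ↦ 43x mod 285: 18 orbits of sizes [36, 36, 36, 36, 36, 36, 9, 9, 9, 9, 9, 9, 4, 4, 4, 1, 1, 1].
Σ(ℓ_i−1) = 285−18 = 267; sign = (−1)^267 = -1.
Via Zolotarev, sign(π_{43}) = (43|285) = -1.

-1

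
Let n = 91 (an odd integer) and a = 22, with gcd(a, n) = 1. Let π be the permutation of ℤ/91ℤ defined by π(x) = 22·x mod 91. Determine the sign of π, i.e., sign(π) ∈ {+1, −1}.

Orbit of 22 under x↦22x: [22, 29, 1]… (length divides ord_91(22)).
35 cycles of lengths [3, 3, 3, 3, 3, 3, 3, 3, 3, 3, 3, 3, 3, 3, 3, 3, 3, 3, 3, 3, 3, 3, 3, 3, 3, 3, 3, 3, 1, 1, 1, 1, 1, 1, 1].
n − c = 91 − 35 = 56; sign = (−1)^56 = +1.
The Jacobi symbol (22|91) = +1 (Zolotarev) agrees.

+1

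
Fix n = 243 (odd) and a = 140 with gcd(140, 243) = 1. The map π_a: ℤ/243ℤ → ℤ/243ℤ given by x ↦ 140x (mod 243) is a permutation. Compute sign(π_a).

-1

Trace 7: π^k(7) = [7, 8, 148, 65, 109, 194, 187] for k=0..6.
π_140 has 6 disjoint cycles with lengths [162, 54, 18, 6, 2, 1] on {0,…,242}.
sign(π) = (−1)^{n − #cycles} = (−1)^{243−6} = (−1)^237 = -1.
The Jacobi symbol (140|243) = -1 (Zolotarev) agrees.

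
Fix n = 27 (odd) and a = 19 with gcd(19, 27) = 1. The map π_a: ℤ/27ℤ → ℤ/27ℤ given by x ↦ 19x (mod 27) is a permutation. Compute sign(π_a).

Orbit of 1 under x↦19x: [1, 19, 10]… (length divides ord_27(19)).
Cycle lengths of π_19 on ℤ/27ℤ: [3, 3, 3, 3, 3, 3, 1, 1, 1, 1, 1, 1, 1, 1, 1]; 15 cycles in total.
With 15 cycles on 27 points, sign = (−1)^{27−15} = +1.
Via Zolotarev, sign(π_{19}) = (19|27) = +1.

+1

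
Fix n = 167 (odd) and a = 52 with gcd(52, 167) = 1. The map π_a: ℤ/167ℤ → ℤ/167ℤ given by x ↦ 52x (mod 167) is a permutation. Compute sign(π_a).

-1

Trace 88: π^k(88) = [88, 67, 144, 140, 99, 138, 162] for k=0..6.
The orbit structure of x ↦ 52x mod 167: 2 orbits of sizes [166, 1].
sign(π) = (−1)^{n − #cycles} = (−1)^{167−2} = (−1)^165 = -1.
(52|167)_J = -1 (Zolotarev's lemma cross-check).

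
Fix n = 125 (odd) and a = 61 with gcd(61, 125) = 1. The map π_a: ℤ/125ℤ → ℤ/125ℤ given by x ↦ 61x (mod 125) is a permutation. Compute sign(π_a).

Trace 71: π^k(71) = [71, 81, 66, 26, 86, 121, 6] for k=0..6.
Decompose π into cycles: lengths [25, 25, 25, 25, 5, 5, 5, 5, 1, 1, 1, 1, 1] (13 cycles, including the fixed point 0).
Σ(ℓ_i−1) = 125−13 = 112; sign = (−1)^112 = +1.

+1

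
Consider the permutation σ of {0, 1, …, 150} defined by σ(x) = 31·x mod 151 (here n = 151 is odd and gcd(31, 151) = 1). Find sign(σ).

Trace 45: π^k(45) = [45, 36, 59, 17, 74, 29, 144] for k=0..6.
Decompose π into cycles: lengths [75, 75, 1] (3 cycles, including the fixed point 0).
Σ(ℓ_i−1) = 151−3 = 148; sign = (−1)^148 = +1.
Via Zolotarev, sign(π_{31}) = (31|151) = +1.

+1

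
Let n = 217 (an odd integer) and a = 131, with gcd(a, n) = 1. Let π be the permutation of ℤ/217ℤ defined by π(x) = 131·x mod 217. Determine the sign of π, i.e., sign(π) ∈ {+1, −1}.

Trace 125: π^k(125) = [125, 100, 80, 64, 138, 67, 97] for k=0..6.
Decompose π into cycles: lengths [30, 30, 30, 30, 30, 30, 15, 15, 6, 1] (10 cycles, including the fixed point 0).
n − c = 217 − 10 = 207; sign = (−1)^207 = -1.
Check: (131/217) = -1 by Zolotarev.

-1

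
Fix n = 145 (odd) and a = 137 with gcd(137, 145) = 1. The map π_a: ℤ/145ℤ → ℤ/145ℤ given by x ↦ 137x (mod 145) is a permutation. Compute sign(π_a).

+1

Orbit of 36 under x↦137x: [36, 2, 129, 128, 136, 72, 4]… (length divides ord_145(137)).
Decompose π into cycles: lengths [28, 28, 28, 28, 28, 4, 1] (7 cycles, including the fixed point 0).
n − c = 145 − 7 = 138; sign = (−1)^138 = +1.
Via Zolotarev, sign(π_{137}) = (137|145) = +1.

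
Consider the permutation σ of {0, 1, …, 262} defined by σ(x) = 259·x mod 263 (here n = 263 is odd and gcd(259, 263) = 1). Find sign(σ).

-1

Start at x=72: 72 → 238 → 100 → 126 → 22 → 175 → 89 → … (one orbit).
Decompose π into cycles: lengths [262, 1] (2 cycles, including the fixed point 0).
n − c = 263 − 2 = 261; sign = (−1)^261 = -1.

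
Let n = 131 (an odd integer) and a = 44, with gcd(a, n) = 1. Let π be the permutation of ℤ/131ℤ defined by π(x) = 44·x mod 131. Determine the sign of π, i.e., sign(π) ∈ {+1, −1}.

Orbit of 89 under x↦44x: [89, 117, 39, 13, 48, 16, 49]… (length divides ord_131(44)).
3 cycles of lengths [65, 65, 1].
3 cycles on 131: each ℓ→(−1)^(ℓ−1), product (−1)^128 = +1.
Check: (44/131) = +1 by Zolotarev.

+1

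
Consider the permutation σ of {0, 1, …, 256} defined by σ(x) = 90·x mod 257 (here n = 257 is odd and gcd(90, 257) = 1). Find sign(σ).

-1

Trace 90: π^k(90) = [90, 133, 148, 213, 152, 59, 170] for k=0..6.
The orbit structure of x ↦ 90x mod 257: 2 orbits of sizes [256, 1].
n − c = 257 − 2 = 255; sign = (−1)^255 = -1.
The Jacobi symbol (90|257) = -1 (Zolotarev) agrees.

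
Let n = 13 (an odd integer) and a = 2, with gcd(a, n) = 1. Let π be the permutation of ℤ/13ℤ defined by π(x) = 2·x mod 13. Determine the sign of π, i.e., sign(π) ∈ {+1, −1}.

Trace 6: π^k(6) = [6, 12, 11, 9, 5, 10, 7] for k=0..6.
Decompose π into cycles: lengths [12, 1] (2 cycles, including the fixed point 0).
With 2 cycles on 13 points, sign = (−1)^{13−2} = -1.
(2|13)_J = -1 (Zolotarev's lemma cross-check).

-1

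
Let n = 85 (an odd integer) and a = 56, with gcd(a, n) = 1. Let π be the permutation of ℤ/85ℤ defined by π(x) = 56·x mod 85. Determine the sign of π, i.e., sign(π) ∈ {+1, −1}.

Trace 36: π^k(36) = [36, 61, 16, 46, 26, 11, 21] for k=0..6.
The orbit structure of x ↦ 56x mod 85: 10 orbits of sizes [16, 16, 16, 16, 16, 1, 1, 1, 1, 1].
10 cycles on 85: each ℓ→(−1)^(ℓ−1), product (−1)^75 = -1.

-1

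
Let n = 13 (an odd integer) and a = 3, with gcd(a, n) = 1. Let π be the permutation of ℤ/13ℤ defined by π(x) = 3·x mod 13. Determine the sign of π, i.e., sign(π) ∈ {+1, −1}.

Trace 3: π^k(3) = [3, 9, 1] for k=0..2.
5 cycles of lengths [3, 3, 3, 3, 1].
Σ(ℓ_i−1) = 13−5 = 8; sign = (−1)^8 = +1.
Check: (3/13) = +1 by Zolotarev.

+1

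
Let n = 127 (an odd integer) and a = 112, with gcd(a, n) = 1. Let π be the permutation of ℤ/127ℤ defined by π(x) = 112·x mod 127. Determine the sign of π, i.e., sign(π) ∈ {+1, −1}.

-1

Orbit of 24 under x↦112x: [24, 21, 66, 26, 118, 8, 7]… (length divides ord_127(112)).
2 cycles of lengths [126, 1].
With 2 cycles on 127 points, sign = (−1)^{127−2} = -1.
The Jacobi symbol (112|127) = -1 (Zolotarev) agrees.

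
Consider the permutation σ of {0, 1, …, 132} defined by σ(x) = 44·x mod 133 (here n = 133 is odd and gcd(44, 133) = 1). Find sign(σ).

+1

Orbit of 44 under x↦44x: [44, 74, 64, 23, 81, 106, 9]… (length divides ord_133(44)).
Cycle type of π: 9×14 + 3×2 + 1; total 17 cycles.
n − c = 133 − 17 = 116; sign = (−1)^116 = +1.
Zolotarev: (44|133) = +1, matching the cycle-count sign.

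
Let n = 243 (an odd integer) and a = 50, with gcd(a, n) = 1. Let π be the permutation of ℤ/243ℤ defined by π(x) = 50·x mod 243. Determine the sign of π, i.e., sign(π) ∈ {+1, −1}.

Trace 128: π^k(128) = [128, 82, 212, 151, 17, 121, 218] for k=0..6.
Decompose π into cycles: lengths [162, 54, 18, 6, 2, 1] (6 cycles, including the fixed point 0).
n − c = 243 − 6 = 237; sign = (−1)^237 = -1.

-1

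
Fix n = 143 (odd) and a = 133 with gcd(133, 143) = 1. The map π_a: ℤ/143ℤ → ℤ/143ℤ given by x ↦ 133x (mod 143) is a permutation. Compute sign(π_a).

+1

Start at x=100: 100 → 1 → 133 → 100 (one orbit).
55 cycles of lengths [3, 3, 3, 3, 3, 3, 3, 3, 3, 3, 3, 3, 3, 3, 3, 3, 3, 3, 3, 3, 3, 3, 3, 3, 3, 3, 3, 3, 3, 3, 3, 3, 3, 3, 3, 3, 3, 3, 3, 3, 3, 3, 3, 3, 1, 1, 1, 1, 1, 1, 1, 1, 1, 1, 1].
With 55 cycles on 143 points, sign = (−1)^{143−55} = +1.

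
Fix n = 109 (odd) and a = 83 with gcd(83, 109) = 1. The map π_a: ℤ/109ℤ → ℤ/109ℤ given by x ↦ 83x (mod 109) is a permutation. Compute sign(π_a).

+1

Trace 82: π^k(82) = [82, 48, 60, 75, 12, 15, 46] for k=0..6.
π_83 has 3 disjoint cycles with lengths [54, 54, 1] on {0,…,108}.
sign(π) = (−1)^{n − #cycles} = (−1)^{109−3} = (−1)^106 = +1.
The Jacobi symbol (83|109) = +1 (Zolotarev) agrees.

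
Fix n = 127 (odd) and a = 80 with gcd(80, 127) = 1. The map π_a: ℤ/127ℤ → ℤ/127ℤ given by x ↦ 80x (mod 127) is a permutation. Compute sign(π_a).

-1

Trace 20: π^k(20) = [20, 76, 111, 117, 89, 8, 5] for k=0..6.
π_80 has 4 disjoint cycles with lengths [42, 42, 42, 1] on {0,…,126}.
127 − 4 = 123 transpositions; sign(π) = (−1)^123 = -1.
(80|127)_J = -1 (Zolotarev's lemma cross-check).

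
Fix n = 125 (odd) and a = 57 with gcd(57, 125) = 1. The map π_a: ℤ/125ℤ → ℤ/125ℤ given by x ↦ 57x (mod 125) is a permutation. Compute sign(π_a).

-1

Trace 1: π^k(1) = [1, 57, 124, 68] for k=0..3.
32 cycles of lengths [4, 4, 4, 4, 4, 4, 4, 4, 4, 4, 4, 4, 4, 4, 4, 4, 4, 4, 4, 4, 4, 4, 4, 4, 4, 4, 4, 4, 4, 4, 4, 1].
32 cycles on 125: each ℓ→(−1)^(ℓ−1), product (−1)^93 = -1.
Via Zolotarev, sign(π_{57}) = (57|125) = -1.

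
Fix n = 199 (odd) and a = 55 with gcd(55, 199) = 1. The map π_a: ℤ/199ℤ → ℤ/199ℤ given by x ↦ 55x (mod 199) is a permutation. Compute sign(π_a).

-1

Start at x=140: 140 → 138 → 28 → 147 → 125 → 109 → 25 → … (one orbit).
Cycle lengths of π_55 on ℤ/199ℤ: [66, 66, 66, 1]; 4 cycles in total.
With 4 cycles on 199 points, sign = (−1)^{199−4} = -1.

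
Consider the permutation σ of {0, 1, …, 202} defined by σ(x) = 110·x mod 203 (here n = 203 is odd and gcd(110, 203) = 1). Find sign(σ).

Trace 141: π^k(141) = [141, 82, 88, 139, 65, 45, 78] for k=0..6.
Cycle type of π: 42×4 + 7×4 + 6 + 1; total 10 cycles.
With 10 cycles on 203 points, sign = (−1)^{203−10} = -1.
Via Zolotarev, sign(π_{110}) = (110|203) = -1.

-1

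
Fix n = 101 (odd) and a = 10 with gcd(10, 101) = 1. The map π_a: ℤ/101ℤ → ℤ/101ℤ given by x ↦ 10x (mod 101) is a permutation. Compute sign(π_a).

-1

Start at x=91: 91 → 1 → 10 → 100 → 91 (one orbit).
Cycle type of π: 4×25 + 1; total 26 cycles.
26 cycles on 101: each ℓ→(−1)^(ℓ−1), product (−1)^75 = -1.
Via Zolotarev, sign(π_{10}) = (10|101) = -1.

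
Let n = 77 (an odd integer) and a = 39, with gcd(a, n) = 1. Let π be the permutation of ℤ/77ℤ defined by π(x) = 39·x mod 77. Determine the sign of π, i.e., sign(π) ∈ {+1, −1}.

-1

Trace 64: π^k(64) = [64, 32, 16, 8, 4, 2, 1] for k=0..6.
The orbit structure of x ↦ 39x mod 77: 6 orbits of sizes [30, 30, 10, 3, 3, 1].
n − c = 77 − 6 = 71; sign = (−1)^71 = -1.
Zolotarev: (39|77) = -1, matching the cycle-count sign.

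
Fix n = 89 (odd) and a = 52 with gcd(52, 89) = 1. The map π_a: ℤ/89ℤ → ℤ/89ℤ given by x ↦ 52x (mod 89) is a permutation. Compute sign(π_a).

-1

Trace 88: π^k(88) = [88, 37, 55, 12, 1, 52, 34] for k=0..6.
The orbit structure of x ↦ 52x mod 89: 12 orbits of sizes [8, 8, 8, 8, 8, 8, 8, 8, 8, 8, 8, 1].
sign(π) = (−1)^{n − #cycles} = (−1)^{89−12} = (−1)^77 = -1.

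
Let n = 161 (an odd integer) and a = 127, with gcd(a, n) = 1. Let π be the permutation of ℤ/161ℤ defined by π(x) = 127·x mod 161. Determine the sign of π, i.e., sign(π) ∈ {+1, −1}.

+1

Trace 1: π^k(1) = [1, 127, 29, 141, 36, 64, 78] for k=0..6.
Decompose π into cycles: lengths [11, 11, 11, 11, 11, 11, 11, 11, 11, 11, 11, 11, 11, 11, 1, 1, 1, 1, 1, 1, 1] (21 cycles, including the fixed point 0).
n − c = 161 − 21 = 140; sign = (−1)^140 = +1.
Via Zolotarev, sign(π_{127}) = (127|161) = +1.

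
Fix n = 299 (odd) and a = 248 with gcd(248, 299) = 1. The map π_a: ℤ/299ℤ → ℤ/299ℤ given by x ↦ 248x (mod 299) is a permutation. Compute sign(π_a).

Trace 131: π^k(131) = [131, 196, 170, 1, 248, 209, 105] for k=0..6.
Cycle type of π: 11×26 + 1×13; total 39 cycles.
With 39 cycles on 299 points, sign = (−1)^{299−39} = +1.
Check: (248/299) = +1 by Zolotarev.

+1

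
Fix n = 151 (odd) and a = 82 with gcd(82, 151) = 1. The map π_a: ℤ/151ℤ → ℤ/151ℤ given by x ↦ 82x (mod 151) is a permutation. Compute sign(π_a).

-1

Trace 90: π^k(90) = [90, 132, 103, 141, 86, 106, 85] for k=0..6.
Decompose π into cycles: lengths [150, 1] (2 cycles, including the fixed point 0).
With 2 cycles on 151 points, sign = (−1)^{151−2} = -1.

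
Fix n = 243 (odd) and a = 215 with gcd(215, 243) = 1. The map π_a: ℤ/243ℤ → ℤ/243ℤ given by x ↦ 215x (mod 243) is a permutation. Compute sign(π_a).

-1

Orbit of 217 under x↦215x: [217, 242, 28, 188, 82, 134, 136]… (length divides ord_243(215)).
Decompose π into cycles: lengths [18, 18, 18, 18, 18, 18, 18, 18, 18, 6, 6, 6, 6, 6, 6, 6, 6, 6, 2, 2, 2, 2, 2, 2, 2, 2, 2, 2, 2, 2, 2, 1] (32 cycles, including the fixed point 0).
n − c = 243 − 32 = 211; sign = (−1)^211 = -1.
The Jacobi symbol (215|243) = -1 (Zolotarev) agrees.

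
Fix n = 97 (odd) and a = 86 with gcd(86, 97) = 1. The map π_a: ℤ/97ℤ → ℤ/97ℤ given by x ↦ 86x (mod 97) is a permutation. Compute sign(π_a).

+1

Trace 18: π^k(18) = [18, 93, 44, 1, 86, 24, 27] for k=0..6.
π_86 has 3 disjoint cycles with lengths [48, 48, 1] on {0,…,96}.
Σ(ℓ_i−1) = 97−3 = 94; sign = (−1)^94 = +1.
Zolotarev: (86|97) = +1, matching the cycle-count sign.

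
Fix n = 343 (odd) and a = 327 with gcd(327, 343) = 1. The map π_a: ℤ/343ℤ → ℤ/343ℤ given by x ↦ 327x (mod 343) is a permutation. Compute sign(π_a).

-1

Start at x=215: 215 → 333 → 160 → 184 → 143 → 113 → 250 → … (one orbit).
4 cycles of lengths [294, 42, 6, 1].
With 4 cycles on 343 points, sign = (−1)^{343−4} = -1.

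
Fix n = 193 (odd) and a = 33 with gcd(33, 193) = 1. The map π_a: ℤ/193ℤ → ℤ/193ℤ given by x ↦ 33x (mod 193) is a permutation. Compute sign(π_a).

-1

Start at x=87: 87 → 169 → 173 → 112 → 29 → 185 → 122 → … (one orbit).
π_33 has 4 disjoint cycles with lengths [64, 64, 64, 1] on {0,…,192}.
With 4 cycles on 193 points, sign = (−1)^{193−4} = -1.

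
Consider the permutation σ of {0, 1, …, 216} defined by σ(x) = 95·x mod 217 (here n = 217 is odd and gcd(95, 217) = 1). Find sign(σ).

Orbit of 32 under x↦95x: [32, 2, 190, 39, 16, 1, 95]… (length divides ord_217(95)).
21 cycles of lengths [15, 15, 15, 15, 15, 15, 15, 15, 15, 15, 15, 15, 5, 5, 5, 5, 5, 5, 3, 3, 1].
With 21 cycles on 217 points, sign = (−1)^{217−21} = +1.
Zolotarev: (95|217) = +1, matching the cycle-count sign.

+1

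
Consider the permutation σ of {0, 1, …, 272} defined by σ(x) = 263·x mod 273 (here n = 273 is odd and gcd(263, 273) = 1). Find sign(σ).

Start at x=191: 191 → 1 → 263 → 100 → 92 → 172 → 191 (one orbit).
The orbit structure of x ↦ 263x mod 273: 62 orbits of sizes [6, 6, 6, 6, 6, 6, 6, 6, 6, 6, 6, 6, 6, 6, 6, 6, 6, 6, 6, 6, 6, 6, 6, 6, 6, 6, 6, 6, 6, 6, 3, 3, 3, 3, 3, 3, 3, 3, 3, 3, 3, 3, 3, 3, 3, 3, 3, 3, 3, 3, 3, 3, 3, 3, 3, 3, 3, 3, 3, 3, 2, 1].
Σ(ℓ_i−1) = 273−62 = 211; sign = (−1)^211 = -1.
(263|273)_J = -1 (Zolotarev's lemma cross-check).

-1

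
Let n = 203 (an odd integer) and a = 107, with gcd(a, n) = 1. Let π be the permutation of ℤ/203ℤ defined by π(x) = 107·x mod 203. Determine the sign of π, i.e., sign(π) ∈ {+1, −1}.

Trace 74: π^k(74) = [74, 1, 107, 81, 141, 65, 53] for k=0..6.
The orbit structure of x ↦ 107x mod 203: 15 orbits of sizes [21, 21, 21, 21, 21, 21, 21, 21, 7, 7, 7, 7, 3, 3, 1].
Σ(ℓ_i−1) = 203−15 = 188; sign = (−1)^188 = +1.
The Jacobi symbol (107|203) = +1 (Zolotarev) agrees.

+1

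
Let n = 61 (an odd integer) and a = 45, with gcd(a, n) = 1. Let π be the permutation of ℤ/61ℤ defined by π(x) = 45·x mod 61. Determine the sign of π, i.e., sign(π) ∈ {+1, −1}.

+1

Trace 39: π^k(39) = [39, 47, 41, 15, 4, 58, 48] for k=0..6.
Cycle lengths of π_45 on ℤ/61ℤ: [30, 30, 1]; 3 cycles in total.
61 − 3 = 58 transpositions; sign(π) = (−1)^58 = +1.
(45|61)_J = +1 (Zolotarev's lemma cross-check).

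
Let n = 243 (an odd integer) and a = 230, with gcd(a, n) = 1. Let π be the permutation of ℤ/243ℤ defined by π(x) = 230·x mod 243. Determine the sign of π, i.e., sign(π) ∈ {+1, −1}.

-1

Trace 136: π^k(136) = [136, 176, 142, 98, 184, 38, 235] for k=0..6.
6 cycles of lengths [162, 54, 18, 6, 2, 1].
Σ(ℓ_i−1) = 243−6 = 237; sign = (−1)^237 = -1.
Zolotarev: (230|243) = -1, matching the cycle-count sign.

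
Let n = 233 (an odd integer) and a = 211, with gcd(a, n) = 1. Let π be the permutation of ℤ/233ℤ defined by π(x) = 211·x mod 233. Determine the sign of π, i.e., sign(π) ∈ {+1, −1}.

-1

Orbit of 65 under x↦211x: [65, 201, 5, 123, 90, 117, 222]… (length divides ord_233(211)).
The orbit structure of x ↦ 211x mod 233: 2 orbits of sizes [232, 1].
233 − 2 = 231 transpositions; sign(π) = (−1)^231 = -1.
Check: (211/233) = -1 by Zolotarev.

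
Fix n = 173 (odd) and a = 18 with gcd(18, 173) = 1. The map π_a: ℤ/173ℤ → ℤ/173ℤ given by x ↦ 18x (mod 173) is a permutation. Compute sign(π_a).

-1

Trace 45: π^k(45) = [45, 118, 48, 172, 155, 22, 50] for k=0..6.
2 cycles of lengths [172, 1].
2 cycles on 173: each ℓ→(−1)^(ℓ−1), product (−1)^171 = -1.
Check: (18/173) = -1 by Zolotarev.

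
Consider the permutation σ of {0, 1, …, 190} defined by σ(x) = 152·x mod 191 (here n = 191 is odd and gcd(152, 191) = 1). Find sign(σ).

Start at x=7: 7 → 109 → 142 → 1 → 152 → 184 → 82 → … (one orbit).
20 cycles of lengths [10, 10, 10, 10, 10, 10, 10, 10, 10, 10, 10, 10, 10, 10, 10, 10, 10, 10, 10, 1].
With 20 cycles on 191 points, sign = (−1)^{191−20} = -1.
The Jacobi symbol (152|191) = -1 (Zolotarev) agrees.

-1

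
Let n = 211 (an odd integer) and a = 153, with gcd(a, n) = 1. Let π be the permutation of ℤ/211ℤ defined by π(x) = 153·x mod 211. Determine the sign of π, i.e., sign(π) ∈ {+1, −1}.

-1

Trace 171: π^k(171) = [171, 210, 58, 12, 148, 67, 123] for k=0..6.
Cycle type of π: 14×15 + 1; total 16 cycles.
16 cycles on 211: each ℓ→(−1)^(ℓ−1), product (−1)^195 = -1.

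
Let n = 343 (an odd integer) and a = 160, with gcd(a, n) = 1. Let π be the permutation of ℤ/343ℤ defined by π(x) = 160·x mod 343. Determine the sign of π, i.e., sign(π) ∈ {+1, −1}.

Start at x=83: 83 → 246 → 258 → 120 → 335 → 92 → 314 → … (one orbit).
π_160 has 10 disjoint cycles with lengths [98, 98, 98, 14, 14, 14, 2, 2, 2, 1] on {0,…,342}.
343 − 10 = 333 transpositions; sign(π) = (−1)^333 = -1.
(160|343)_J = -1 (Zolotarev's lemma cross-check).

-1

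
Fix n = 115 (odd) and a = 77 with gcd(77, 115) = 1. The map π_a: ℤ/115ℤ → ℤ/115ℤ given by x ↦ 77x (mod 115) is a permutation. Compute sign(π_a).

Orbit of 94 under x↦77x: [94, 108, 36, 12, 4, 78, 26]… (length divides ord_115(77)).
π_77 has 6 disjoint cycles with lengths [44, 44, 11, 11, 4, 1] on {0,…,114}.
115 − 6 = 109 transpositions; sign(π) = (−1)^109 = -1.
The Jacobi symbol (77|115) = -1 (Zolotarev) agrees.

-1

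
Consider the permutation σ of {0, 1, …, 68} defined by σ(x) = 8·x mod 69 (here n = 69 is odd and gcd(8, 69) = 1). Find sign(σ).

Orbit of 50 under x↦8x: [50, 55, 26, 1, 8, 64, 29]… (length divides ord_69(8)).
Cycle type of π: 22×2 + 11×2 + 2 + 1; total 6 cycles.
sign(π) = (−1)^{n − #cycles} = (−1)^{69−6} = (−1)^63 = -1.
Check: (8/69) = -1 by Zolotarev.

-1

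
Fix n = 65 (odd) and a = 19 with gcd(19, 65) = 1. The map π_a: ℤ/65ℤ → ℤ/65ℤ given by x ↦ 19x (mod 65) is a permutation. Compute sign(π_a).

Trace 59: π^k(59) = [59, 16, 44, 56, 24, 1, 19] for k=0..6.
Cycle type of π: 12×5 + 2×2 + 1; total 8 cycles.
8 cycles on 65: each ℓ→(−1)^(ℓ−1), product (−1)^57 = -1.
Zolotarev: (19|65) = -1, matching the cycle-count sign.

-1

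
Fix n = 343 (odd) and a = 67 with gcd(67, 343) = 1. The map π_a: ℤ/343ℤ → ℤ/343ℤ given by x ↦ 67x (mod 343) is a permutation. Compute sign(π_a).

Orbit of 79 under x↦67x: [79, 148, 312, 324, 99, 116, 226]… (length divides ord_343(67)).
Decompose π into cycles: lengths [21, 21, 21, 21, 21, 21, 21, 21, 21, 21, 21, 21, 21, 21, 3, 3, 3, 3, 3, 3, 3, 3, 3, 3, 3, 3, 3, 3, 3, 3, 1] (31 cycles, including the fixed point 0).
With 31 cycles on 343 points, sign = (−1)^{343−31} = +1.
Zolotarev: (67|343) = +1, matching the cycle-count sign.

+1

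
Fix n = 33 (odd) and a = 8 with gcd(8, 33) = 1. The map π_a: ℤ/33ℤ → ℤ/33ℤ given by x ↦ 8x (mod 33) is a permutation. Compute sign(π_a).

+1

Trace 1: π^k(1) = [1, 8, 31, 17, 4, 32, 25] for k=0..6.
Cycle type of π: 10×3 + 2 + 1; total 5 cycles.
33 − 5 = 28 transpositions; sign(π) = (−1)^28 = +1.
Zolotarev: (8|33) = +1, matching the cycle-count sign.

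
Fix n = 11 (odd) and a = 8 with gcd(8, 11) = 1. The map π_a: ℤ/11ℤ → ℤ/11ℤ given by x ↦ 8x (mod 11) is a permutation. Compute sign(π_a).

Start at x=6: 6 → 4 → 10 → 3 → 2 → 5 → 7 → … (one orbit).
Decompose π into cycles: lengths [10, 1] (2 cycles, including the fixed point 0).
sign(π) = (−1)^{n − #cycles} = (−1)^{11−2} = (−1)^9 = -1.

-1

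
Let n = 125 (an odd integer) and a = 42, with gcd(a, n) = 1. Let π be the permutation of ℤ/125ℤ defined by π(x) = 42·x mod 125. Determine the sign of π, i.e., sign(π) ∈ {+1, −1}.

Orbit of 12 under x↦42x: [12, 4, 43, 56, 102, 34, 53]… (length divides ord_125(42)).
π_42 has 4 disjoint cycles with lengths [100, 20, 4, 1] on {0,…,124}.
sign(π) = (−1)^{n − #cycles} = (−1)^{125−4} = (−1)^121 = -1.
The Jacobi symbol (42|125) = -1 (Zolotarev) agrees.

-1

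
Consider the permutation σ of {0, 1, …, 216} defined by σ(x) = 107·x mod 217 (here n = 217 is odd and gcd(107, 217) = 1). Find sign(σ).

+1

Start at x=1: 1 → 107 → 165 → 78 → 100 → 67 → 8 → … (one orbit).
π_107 has 17 disjoint cycles with lengths [15, 15, 15, 15, 15, 15, 15, 15, 15, 15, 15, 15, 15, 15, 3, 3, 1] on {0,…,216}.
With 17 cycles on 217 points, sign = (−1)^{217−17} = +1.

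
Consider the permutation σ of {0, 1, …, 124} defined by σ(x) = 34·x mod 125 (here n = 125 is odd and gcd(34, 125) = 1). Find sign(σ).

Trace 109: π^k(109) = [109, 81, 4, 11, 124, 91, 94] for k=0..6.
π_34 has 7 disjoint cycles with lengths [50, 50, 10, 10, 2, 2, 1] on {0,…,124}.
sign(π) = (−1)^{n − #cycles} = (−1)^{125−7} = (−1)^118 = +1.
The Jacobi symbol (34|125) = +1 (Zolotarev) agrees.

+1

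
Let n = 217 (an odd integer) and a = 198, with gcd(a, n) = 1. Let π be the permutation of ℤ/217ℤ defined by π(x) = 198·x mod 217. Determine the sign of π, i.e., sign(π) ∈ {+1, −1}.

Orbit of 190 under x↦198x: [190, 79, 18, 92, 205, 11, 8]… (length divides ord_217(198)).
The orbit structure of x ↦ 198x mod 217: 10 orbits of sizes [30, 30, 30, 30, 30, 30, 30, 3, 3, 1].
n − c = 217 − 10 = 207; sign = (−1)^207 = -1.
Via Zolotarev, sign(π_{198}) = (198|217) = -1.

-1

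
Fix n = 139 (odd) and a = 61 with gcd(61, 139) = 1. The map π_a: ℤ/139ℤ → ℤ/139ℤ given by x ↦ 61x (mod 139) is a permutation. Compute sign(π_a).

-1

Orbit of 53 under x↦61x: [53, 36, 111, 99, 62, 29, 101]… (length divides ord_139(61)).
Cycle lengths of π_61 on ℤ/139ℤ: [138, 1]; 2 cycles in total.
n − c = 139 − 2 = 137; sign = (−1)^137 = -1.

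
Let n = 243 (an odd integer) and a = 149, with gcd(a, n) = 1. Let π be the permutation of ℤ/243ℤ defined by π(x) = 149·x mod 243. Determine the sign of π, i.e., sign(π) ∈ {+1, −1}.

-1

Start at x=58: 58 → 137 → 1 → 149 → 88 → 233 → 211 → … (one orbit).
Cycle lengths of π_149 on ℤ/243ℤ: [162, 54, 18, 6, 2, 1]; 6 cycles in total.
sign(π) = (−1)^{n − #cycles} = (−1)^{243−6} = (−1)^237 = -1.
Check: (149/243) = -1 by Zolotarev.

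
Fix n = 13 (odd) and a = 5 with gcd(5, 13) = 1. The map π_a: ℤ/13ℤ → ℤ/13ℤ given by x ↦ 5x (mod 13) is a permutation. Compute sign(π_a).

-1

Orbit of 12 under x↦5x: [12, 8, 1, 5]… (length divides ord_13(5)).
The orbit structure of x ↦ 5x mod 13: 4 orbits of sizes [4, 4, 4, 1].
Σ(ℓ_i−1) = 13−4 = 9; sign = (−1)^9 = -1.
Check: (5/13) = -1 by Zolotarev.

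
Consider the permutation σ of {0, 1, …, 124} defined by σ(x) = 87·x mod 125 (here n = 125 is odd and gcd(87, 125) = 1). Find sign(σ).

Trace 47: π^k(47) = [47, 89, 118, 16, 17, 104, 48] for k=0..6.
The orbit structure of x ↦ 87x mod 125: 4 orbits of sizes [100, 20, 4, 1].
With 4 cycles on 125 points, sign = (−1)^{125−4} = -1.
Check: (87/125) = -1 by Zolotarev.

-1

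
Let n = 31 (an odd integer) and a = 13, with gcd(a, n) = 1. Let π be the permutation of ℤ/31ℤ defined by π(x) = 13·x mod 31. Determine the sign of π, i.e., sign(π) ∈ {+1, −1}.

Trace 13: π^k(13) = [13, 14, 27, 10, 6, 16, 22] for k=0..6.
Cycle type of π: 30 + 1; total 2 cycles.
Σ(ℓ_i−1) = 31−2 = 29; sign = (−1)^29 = -1.
Via Zolotarev, sign(π_{13}) = (13|31) = -1.

-1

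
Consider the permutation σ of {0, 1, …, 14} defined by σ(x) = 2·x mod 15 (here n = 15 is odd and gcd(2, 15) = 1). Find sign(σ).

Start at x=8: 8 → 1 → 2 → 4 → 8 (one orbit).
The orbit structure of x ↦ 2x mod 15: 5 orbits of sizes [4, 4, 4, 2, 1].
5 cycles on 15: each ℓ→(−1)^(ℓ−1), product (−1)^10 = +1.

+1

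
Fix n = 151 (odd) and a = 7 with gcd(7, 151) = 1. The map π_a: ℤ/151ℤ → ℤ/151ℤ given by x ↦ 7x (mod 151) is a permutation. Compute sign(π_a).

-1

Orbit of 111 under x↦7x: [111, 22, 3, 21, 147, 123, 106]… (length divides ord_151(7)).
π_7 has 2 disjoint cycles with lengths [150, 1] on {0,…,150}.
Σ(ℓ_i−1) = 151−2 = 149; sign = (−1)^149 = -1.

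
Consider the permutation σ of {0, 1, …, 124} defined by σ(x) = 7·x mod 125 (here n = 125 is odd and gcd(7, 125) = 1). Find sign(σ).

Start at x=1: 1 → 7 → 49 → 93 → 26 → 57 → 24 → … (one orbit).
π_7 has 12 disjoint cycles with lengths [20, 20, 20, 20, 20, 4, 4, 4, 4, 4, 4, 1] on {0,…,124}.
n − c = 125 − 12 = 113; sign = (−1)^113 = -1.

-1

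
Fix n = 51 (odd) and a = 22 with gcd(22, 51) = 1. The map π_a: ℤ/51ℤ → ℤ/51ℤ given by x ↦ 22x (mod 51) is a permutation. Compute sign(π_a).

-1

Start at x=46: 46 → 43 → 28 → 4 → 37 → 49 → 7 → … (one orbit).
6 cycles of lengths [16, 16, 16, 1, 1, 1].
sign(π) = (−1)^{n − #cycles} = (−1)^{51−6} = (−1)^45 = -1.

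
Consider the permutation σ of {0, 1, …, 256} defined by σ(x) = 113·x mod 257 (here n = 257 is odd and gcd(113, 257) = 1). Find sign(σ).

Orbit of 232 under x↦113x: [232, 2, 226, 95, 198, 15, 153]… (length divides ord_257(113)).
π_113 has 3 disjoint cycles with lengths [128, 128, 1] on {0,…,256}.
With 3 cycles on 257 points, sign = (−1)^{257−3} = +1.
Via Zolotarev, sign(π_{113}) = (113|257) = +1.

+1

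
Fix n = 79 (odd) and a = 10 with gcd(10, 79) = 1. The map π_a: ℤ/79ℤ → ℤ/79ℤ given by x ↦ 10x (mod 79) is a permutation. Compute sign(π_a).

Trace 64: π^k(64) = [64, 8, 1, 10, 21, 52, 46] for k=0..6.
Cycle type of π: 13×6 + 1; total 7 cycles.
Σ(ℓ_i−1) = 79−7 = 72; sign = (−1)^72 = +1.
Zolotarev: (10|79) = +1, matching the cycle-count sign.

+1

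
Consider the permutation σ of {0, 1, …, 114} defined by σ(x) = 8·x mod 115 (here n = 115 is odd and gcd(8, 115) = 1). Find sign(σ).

-1

Orbit of 4 under x↦8x: [4, 32, 26, 93, 54, 87, 6]… (length divides ord_115(8)).
π_8 has 6 disjoint cycles with lengths [44, 44, 11, 11, 4, 1] on {0,…,114}.
With 6 cycles on 115 points, sign = (−1)^{115−6} = -1.
(8|115)_J = -1 (Zolotarev's lemma cross-check).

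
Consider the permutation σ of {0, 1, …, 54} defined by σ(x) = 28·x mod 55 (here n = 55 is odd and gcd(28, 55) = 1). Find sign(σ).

+1

Orbit of 4 under x↦28x: [4, 2, 1, 28, 14, 7, 31]… (length divides ord_55(28)).
Cycle lengths of π_28 on ℤ/55ℤ: [20, 20, 10, 4, 1]; 5 cycles in total.
55 − 5 = 50 transpositions; sign(π) = (−1)^50 = +1.
Check: (28/55) = +1 by Zolotarev.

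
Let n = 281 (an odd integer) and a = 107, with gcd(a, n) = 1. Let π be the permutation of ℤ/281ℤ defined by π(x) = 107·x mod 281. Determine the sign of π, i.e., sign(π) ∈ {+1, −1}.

Orbit of 162 under x↦107x: [162, 193, 138, 154, 180, 152, 247]… (length divides ord_281(107)).
2 cycles of lengths [280, 1].
n − c = 281 − 2 = 279; sign = (−1)^279 = -1.

-1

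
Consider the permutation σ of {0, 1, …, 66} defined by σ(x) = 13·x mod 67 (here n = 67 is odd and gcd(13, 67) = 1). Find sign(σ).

-1

Trace 38: π^k(38) = [38, 25, 57, 4, 52, 6, 11] for k=0..6.
Cycle type of π: 66 + 1; total 2 cycles.
n − c = 67 − 2 = 65; sign = (−1)^65 = -1.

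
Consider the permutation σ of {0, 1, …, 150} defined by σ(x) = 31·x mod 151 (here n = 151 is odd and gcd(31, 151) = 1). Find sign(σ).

+1

Start at x=99: 99 → 49 → 9 → 128 → 42 → 94 → 45 → … (one orbit).
3 cycles of lengths [75, 75, 1].
151 − 3 = 148 transpositions; sign(π) = (−1)^148 = +1.
(31|151)_J = +1 (Zolotarev's lemma cross-check).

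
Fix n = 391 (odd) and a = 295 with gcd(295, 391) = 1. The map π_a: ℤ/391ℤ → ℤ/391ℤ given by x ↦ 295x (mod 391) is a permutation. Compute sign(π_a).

Start at x=245: 245 → 331 → 286 → 305 → 45 → 372 → 260 → … (one orbit).
Decompose π into cycles: lengths [176, 176, 22, 16, 1] (5 cycles, including the fixed point 0).
With 5 cycles on 391 points, sign = (−1)^{391−5} = +1.

+1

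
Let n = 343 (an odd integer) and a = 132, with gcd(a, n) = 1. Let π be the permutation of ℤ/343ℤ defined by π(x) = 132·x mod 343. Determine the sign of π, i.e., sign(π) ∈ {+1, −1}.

Start at x=104: 104 → 8 → 27 → 134 → 195 → 15 → 265 → … (one orbit).
Decompose π into cycles: lengths [98, 98, 98, 14, 14, 14, 2, 2, 2, 1] (10 cycles, including the fixed point 0).
With 10 cycles on 343 points, sign = (−1)^{343−10} = -1.

-1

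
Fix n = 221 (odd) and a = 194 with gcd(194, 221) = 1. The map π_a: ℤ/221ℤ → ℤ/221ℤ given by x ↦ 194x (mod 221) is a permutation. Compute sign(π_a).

-1

Trace 157: π^k(157) = [157, 181, 196, 12, 118, 129, 53] for k=0..6.
20 cycles of lengths [16, 16, 16, 16, 16, 16, 16, 16, 16, 16, 16, 16, 16, 2, 2, 2, 2, 2, 2, 1].
221 − 20 = 201 transpositions; sign(π) = (−1)^201 = -1.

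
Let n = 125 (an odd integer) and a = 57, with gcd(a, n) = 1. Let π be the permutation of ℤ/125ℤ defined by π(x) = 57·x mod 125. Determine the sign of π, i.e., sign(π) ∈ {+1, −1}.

-1

Trace 124: π^k(124) = [124, 68, 1, 57] for k=0..3.
Decompose π into cycles: lengths [4, 4, 4, 4, 4, 4, 4, 4, 4, 4, 4, 4, 4, 4, 4, 4, 4, 4, 4, 4, 4, 4, 4, 4, 4, 4, 4, 4, 4, 4, 4, 1] (32 cycles, including the fixed point 0).
Σ(ℓ_i−1) = 125−32 = 93; sign = (−1)^93 = -1.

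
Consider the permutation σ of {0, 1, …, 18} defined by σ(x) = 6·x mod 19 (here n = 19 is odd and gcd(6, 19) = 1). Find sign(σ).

Orbit of 17 under x↦6x: [17, 7, 4, 5, 11, 9, 16]… (length divides ord_19(6)).
Cycle type of π: 9×2 + 1; total 3 cycles.
19 − 3 = 16 transpositions; sign(π) = (−1)^16 = +1.

+1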